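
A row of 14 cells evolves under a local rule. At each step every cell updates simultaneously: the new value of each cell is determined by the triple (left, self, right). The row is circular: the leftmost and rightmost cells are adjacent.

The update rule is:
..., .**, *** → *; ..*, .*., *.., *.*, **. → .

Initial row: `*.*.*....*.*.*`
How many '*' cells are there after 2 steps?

......**.....*
.****.*..***..
count of *: 8

8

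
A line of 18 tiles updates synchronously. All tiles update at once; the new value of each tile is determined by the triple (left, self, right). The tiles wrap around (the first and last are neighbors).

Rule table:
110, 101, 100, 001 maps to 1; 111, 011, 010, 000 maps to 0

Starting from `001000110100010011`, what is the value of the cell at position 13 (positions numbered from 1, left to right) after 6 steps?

110101011010101101
011010101101010110
101101010110101011
110110101011010100
011011010101101011
101101101010110101
position 13 holds 1

1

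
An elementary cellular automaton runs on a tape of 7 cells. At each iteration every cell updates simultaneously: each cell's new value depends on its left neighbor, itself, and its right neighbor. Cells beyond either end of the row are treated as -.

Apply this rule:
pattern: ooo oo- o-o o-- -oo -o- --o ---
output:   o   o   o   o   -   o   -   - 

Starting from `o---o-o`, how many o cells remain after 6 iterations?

oo--ooo
-oo--oo
--oo--o
---oo-o
----ooo
-----oo
count of o: 2

2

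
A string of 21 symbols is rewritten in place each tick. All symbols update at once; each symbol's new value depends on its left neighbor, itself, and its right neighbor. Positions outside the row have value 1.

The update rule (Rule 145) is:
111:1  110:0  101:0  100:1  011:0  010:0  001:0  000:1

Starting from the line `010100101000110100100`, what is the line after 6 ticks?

000010000110000010010
111001110001111001000
110100101100110100110
100010000010000010000
011001111001111001110
000100110100110100100

000100110100110100100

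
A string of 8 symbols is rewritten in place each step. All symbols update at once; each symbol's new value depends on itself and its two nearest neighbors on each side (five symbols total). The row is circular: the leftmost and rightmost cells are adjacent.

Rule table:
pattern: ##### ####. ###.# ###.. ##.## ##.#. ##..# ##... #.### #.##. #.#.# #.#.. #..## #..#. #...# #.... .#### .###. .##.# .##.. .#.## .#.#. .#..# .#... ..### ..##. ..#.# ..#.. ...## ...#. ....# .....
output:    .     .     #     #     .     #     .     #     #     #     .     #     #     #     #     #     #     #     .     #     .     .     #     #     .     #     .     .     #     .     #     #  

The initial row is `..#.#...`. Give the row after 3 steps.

step 1: #...####
step 2: ####.#..
step 3: .#.#####

.#.#####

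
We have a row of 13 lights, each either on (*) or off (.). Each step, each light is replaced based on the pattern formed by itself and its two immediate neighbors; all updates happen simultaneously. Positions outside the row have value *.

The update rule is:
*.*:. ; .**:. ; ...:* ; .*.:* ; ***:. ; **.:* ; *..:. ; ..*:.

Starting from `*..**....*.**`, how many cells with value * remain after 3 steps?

6

*...*.**.*...
*.*.*..*.*.*.
*.*.*..*.*.*.
count of *: 6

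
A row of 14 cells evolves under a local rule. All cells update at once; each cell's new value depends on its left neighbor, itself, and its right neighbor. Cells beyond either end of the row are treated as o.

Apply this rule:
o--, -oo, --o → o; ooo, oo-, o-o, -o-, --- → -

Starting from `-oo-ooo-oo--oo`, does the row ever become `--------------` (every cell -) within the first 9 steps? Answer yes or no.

step 1: -o--o---o-ooo-
step 2: --oo-o-o--o---
step 3: ooo-----oo-o-o
step 4: ---o---oo----o
step 5: o-o-o-oo-o--oo
step 6: ------o---ooo-
step 7: o----o-o-oo---
step 8: -o--o----o-o-o
step 9: --oo-o--o----o
step 9 is --oo-o--o----o, still not uniform -

no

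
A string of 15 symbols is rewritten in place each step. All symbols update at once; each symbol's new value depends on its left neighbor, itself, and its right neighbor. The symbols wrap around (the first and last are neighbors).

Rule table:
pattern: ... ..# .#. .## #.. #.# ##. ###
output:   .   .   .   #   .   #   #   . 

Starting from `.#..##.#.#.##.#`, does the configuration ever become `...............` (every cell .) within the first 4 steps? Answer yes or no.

no

#...###.#.####.
....#.##.##..##
.....######..##
.....#....#..##
step 4 is .....#....#..##, still not uniform .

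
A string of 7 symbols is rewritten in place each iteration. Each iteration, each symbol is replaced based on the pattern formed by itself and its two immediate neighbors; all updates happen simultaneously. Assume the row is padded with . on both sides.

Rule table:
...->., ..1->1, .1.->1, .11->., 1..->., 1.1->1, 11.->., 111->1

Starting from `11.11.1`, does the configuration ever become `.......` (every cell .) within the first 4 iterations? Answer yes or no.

..1..11
.11.1..
1..11..
1.1....
iteration 4 is 1.1...., still not uniform .

no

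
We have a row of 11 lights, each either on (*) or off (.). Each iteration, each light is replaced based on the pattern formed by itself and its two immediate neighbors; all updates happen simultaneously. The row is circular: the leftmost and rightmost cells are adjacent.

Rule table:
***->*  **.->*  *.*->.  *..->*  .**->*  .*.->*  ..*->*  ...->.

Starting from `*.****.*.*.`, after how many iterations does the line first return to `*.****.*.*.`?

1

iteration 1: *.****.*.*.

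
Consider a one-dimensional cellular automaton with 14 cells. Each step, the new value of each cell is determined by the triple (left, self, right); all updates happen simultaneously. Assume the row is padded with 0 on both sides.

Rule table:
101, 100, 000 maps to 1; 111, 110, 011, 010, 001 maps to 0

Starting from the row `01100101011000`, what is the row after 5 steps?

step 1: 00010010100111
step 2: 11001001010000
step 3: 00100100101111
step 4: 10010010010000
step 5: 01001001001111

01001001001111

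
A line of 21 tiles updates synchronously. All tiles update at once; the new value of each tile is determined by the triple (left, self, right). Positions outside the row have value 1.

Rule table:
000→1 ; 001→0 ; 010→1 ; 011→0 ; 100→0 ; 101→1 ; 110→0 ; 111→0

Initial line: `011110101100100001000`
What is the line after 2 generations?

001100000110110011111

100001110000101101010
001100000110110011111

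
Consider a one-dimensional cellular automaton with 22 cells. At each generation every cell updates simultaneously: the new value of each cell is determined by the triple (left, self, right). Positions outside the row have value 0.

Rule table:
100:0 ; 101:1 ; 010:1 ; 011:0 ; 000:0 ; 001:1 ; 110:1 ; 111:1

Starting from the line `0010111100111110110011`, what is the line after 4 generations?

0111011101011111010101
1011101111101111111111
1101110111110111111111
0110111011111011111111

0110111011111011111111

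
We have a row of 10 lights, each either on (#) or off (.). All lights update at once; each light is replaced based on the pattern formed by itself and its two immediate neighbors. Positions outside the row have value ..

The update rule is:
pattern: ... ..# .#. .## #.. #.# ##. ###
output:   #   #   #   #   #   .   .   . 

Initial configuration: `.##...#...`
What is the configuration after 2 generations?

##.#######
#..#......

#..#......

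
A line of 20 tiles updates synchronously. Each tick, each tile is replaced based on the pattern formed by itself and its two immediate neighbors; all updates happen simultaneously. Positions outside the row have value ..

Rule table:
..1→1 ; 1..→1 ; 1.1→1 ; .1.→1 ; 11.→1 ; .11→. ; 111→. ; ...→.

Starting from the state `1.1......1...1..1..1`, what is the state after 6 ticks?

1111....111.11111111
...11..1..11.......1
..1.111111.11.....11
.111.....11.11...1.1
1..11...1.11.11.1111
111.11.111.11.11...1

111.11.111.11.11...1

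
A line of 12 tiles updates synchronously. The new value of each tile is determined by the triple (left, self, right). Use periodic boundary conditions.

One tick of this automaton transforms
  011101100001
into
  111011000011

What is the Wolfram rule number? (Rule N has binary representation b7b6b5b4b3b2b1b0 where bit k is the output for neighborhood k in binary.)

position 2: 111 → 1  (bit 7 = 1)
position 3: 110 → 0  (bit 6 = 0)
position 0: 101 → 1  (bit 5 = 1)
position 7: 100 → 0  (bit 4 = 0)
position 1: 011 → 1  (bit 3 = 1)
position 11: 010 → 1  (bit 2 = 1)
position 10: 001 → 1  (bit 1 = 1)
position 8: 000 → 0  (bit 0 = 0)
bits b7..b0 = 10101110 = 174

174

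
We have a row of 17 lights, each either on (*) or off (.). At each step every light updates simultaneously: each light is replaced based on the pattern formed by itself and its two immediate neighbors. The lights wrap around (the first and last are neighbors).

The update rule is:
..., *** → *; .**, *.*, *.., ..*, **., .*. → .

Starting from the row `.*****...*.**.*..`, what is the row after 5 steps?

........**....**.

..***..*........*
...*.....******..
**...***..****..*
*..*..*....**....
........**....**.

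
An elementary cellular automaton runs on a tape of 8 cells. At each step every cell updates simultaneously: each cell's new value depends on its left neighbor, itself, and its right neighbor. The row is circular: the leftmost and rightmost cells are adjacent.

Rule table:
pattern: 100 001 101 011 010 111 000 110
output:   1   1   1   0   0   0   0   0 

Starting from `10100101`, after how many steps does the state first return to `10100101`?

2

01011010
10100101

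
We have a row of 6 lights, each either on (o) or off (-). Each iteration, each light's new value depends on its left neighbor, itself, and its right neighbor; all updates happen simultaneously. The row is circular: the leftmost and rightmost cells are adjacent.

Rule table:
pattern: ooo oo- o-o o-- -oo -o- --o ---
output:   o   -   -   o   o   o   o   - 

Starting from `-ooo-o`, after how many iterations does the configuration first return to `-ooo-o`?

-oo--o
-o-ooo
-o-oo-
oo-o-o
o--o-o
-ooo-o

6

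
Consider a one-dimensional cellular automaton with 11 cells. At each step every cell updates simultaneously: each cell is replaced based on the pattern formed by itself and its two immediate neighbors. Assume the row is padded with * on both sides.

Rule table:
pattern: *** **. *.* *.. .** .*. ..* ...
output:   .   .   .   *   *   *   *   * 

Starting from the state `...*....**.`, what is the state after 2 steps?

*********..
.........**

.........**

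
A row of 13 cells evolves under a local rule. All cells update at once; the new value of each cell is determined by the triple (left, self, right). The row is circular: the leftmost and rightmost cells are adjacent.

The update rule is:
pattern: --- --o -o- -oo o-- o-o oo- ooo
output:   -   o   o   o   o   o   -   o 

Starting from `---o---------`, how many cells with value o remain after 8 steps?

--ooo--------
-ooo-o-------
ooo-ooo------
oo-ooo-o----o
o-ooo-ooo--oo
-ooo-ooo-oooo
ooo-ooo-oooo-
oo-ooo-oooo-o
count of o: 10

10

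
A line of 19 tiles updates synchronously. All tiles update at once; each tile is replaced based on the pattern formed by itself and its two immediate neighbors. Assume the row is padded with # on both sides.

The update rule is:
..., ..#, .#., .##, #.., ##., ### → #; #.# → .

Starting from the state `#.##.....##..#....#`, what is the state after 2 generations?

generation 1: #.#################
generation 2: #.#################

#.#################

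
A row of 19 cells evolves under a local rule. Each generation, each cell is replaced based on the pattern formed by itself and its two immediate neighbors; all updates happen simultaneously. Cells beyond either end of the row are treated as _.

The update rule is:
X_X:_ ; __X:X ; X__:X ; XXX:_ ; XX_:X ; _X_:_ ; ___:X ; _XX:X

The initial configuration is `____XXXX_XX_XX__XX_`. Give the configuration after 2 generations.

generation 1: XXXXX__X_XX_XXXXXXX
generation 2: X___XXX__XX_X_____X

X___XXX__XX_X_____X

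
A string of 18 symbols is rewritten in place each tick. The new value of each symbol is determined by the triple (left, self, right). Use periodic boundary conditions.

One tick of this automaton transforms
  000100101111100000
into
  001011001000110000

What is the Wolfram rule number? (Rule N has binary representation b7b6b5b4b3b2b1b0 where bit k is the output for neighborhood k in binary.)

position 9: 111 → 0  (bit 7 = 0)
position 12: 110 → 1  (bit 6 = 1)
position 7: 101 → 0  (bit 5 = 0)
position 4: 100 → 1  (bit 4 = 1)
position 8: 011 → 1  (bit 3 = 1)
position 3: 010 → 0  (bit 2 = 0)
position 2: 001 → 1  (bit 1 = 1)
position 0: 000 → 0  (bit 0 = 0)
bits b7..b0 = 01011010 = 90

90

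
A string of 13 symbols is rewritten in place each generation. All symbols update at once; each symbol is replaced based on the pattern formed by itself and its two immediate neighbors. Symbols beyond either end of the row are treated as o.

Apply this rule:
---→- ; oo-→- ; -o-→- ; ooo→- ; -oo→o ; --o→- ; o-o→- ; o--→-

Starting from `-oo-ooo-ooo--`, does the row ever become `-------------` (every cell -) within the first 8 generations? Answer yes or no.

yes

-o--o---o----
-------------
all cells are - at generation 2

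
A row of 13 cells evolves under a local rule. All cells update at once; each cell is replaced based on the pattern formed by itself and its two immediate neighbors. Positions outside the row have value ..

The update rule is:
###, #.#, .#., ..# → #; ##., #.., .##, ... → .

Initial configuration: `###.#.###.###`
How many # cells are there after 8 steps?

6

.#.###.#.#.#.
###.#.######.
.#.###.####..
###.#.#.##...
.#.#####.....
###.###......
.#.#.#.......
######.......
count of #: 6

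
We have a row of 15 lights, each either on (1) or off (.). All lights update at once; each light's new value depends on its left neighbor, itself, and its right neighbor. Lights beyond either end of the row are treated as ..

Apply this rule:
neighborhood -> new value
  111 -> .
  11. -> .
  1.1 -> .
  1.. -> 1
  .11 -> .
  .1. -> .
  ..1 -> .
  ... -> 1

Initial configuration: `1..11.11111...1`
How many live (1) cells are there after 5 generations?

2

.1.........11..
..11111111...11
1.........11...
.11111111...111
.........11....
count of 1: 2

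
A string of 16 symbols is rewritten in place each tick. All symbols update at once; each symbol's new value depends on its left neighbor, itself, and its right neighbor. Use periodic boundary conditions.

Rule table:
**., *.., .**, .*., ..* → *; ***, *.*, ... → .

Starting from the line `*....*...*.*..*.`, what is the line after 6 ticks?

**..***.**.****.
*****.*.**.*..*.
*...*.*.**.****.
**.**.*.**.*..*.
**.**.*.**.****.
**.**.*.**.*..*.

**.**.*.**.*..*.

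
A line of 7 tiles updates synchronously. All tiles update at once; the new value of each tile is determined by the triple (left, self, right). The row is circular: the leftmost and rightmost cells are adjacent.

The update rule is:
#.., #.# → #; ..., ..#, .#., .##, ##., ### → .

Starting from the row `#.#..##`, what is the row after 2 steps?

.#.#...
..#.#..

..#.#..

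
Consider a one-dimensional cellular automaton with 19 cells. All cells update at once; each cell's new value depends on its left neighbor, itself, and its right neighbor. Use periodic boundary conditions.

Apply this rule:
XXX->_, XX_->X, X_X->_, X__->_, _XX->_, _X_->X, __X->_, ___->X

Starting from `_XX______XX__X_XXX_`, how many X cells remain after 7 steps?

8

__X_XXXX__X__X___X_
X_X____X__X__X_X_X_
X_X_XX_X__X__X_X_X_
X_X__X_X__X__X_X_X_
X_X__X_X__X__X_X_X_  (fixed point — unchanged through step 7)
count of X: 8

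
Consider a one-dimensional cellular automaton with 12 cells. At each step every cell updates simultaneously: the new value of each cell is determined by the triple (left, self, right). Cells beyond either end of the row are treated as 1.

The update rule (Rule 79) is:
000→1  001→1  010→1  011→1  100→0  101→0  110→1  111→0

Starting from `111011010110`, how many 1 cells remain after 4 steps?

7

001011010110
011011010110
011011010110  (fixed point — unchanged through step 4)
count of 1: 7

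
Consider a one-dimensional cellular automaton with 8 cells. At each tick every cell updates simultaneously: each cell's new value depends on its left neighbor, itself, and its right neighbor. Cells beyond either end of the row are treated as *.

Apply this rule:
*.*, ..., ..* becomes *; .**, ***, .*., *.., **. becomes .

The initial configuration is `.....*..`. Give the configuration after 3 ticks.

..****.*

.****..*
*.....*.
..****.*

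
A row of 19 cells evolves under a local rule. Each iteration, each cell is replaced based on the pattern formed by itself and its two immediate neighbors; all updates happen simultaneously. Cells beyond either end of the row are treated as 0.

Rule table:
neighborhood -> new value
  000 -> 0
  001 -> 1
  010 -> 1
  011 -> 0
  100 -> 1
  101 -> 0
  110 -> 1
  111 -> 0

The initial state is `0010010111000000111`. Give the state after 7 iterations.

0111110001100001001
1000011010110011111
1100101010011100001
0111101011100110011
1000101000111011101
1101101101001000101
0100100101111101101

0100100101111101101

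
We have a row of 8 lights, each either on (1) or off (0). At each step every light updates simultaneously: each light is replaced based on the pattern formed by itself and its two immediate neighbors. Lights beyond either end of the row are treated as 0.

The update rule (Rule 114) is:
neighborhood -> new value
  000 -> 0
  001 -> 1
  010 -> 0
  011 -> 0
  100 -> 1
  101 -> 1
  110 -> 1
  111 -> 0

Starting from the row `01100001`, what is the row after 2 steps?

01011101

10110010
01011101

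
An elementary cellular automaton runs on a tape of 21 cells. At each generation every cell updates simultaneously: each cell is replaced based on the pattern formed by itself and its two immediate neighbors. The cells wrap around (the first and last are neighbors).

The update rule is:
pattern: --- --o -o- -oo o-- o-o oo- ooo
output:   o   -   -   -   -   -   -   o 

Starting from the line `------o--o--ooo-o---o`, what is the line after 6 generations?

-oooo--------o----o--
--oo--oooooo---oo---o
-------oooo--o----o--
oooooo--oo-----oo---o
ooooo------ooo----o--
-ooo--oooo--o--oo----

-ooo--oooo--o--oo----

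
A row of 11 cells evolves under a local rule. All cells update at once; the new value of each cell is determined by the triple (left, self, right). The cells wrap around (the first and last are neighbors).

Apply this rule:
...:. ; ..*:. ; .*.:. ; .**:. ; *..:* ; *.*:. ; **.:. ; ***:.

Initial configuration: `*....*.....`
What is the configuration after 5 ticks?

.....*....*

.*....*....
..*....*...
...*....*..
....*....*.
.....*....*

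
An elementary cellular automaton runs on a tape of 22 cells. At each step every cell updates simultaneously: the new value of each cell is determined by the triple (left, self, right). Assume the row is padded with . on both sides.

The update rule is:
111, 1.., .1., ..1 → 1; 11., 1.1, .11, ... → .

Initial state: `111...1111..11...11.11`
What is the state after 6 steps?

step 1: .1.1.1.11.11..1.1.....
step 2: 11.1.1......111.11....
step 3: ...1.11....1.1....1...
step 4: ..11...1..11.11..111..
step 5: .1..1.1111.....11.1.1.
step 6: 11111..11.1...1...1.11

11111..11.1...1...1.11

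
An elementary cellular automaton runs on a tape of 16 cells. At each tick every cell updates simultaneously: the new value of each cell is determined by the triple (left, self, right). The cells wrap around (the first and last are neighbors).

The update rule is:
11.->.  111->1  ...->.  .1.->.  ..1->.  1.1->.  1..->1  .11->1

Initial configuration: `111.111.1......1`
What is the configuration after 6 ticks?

tick 1: 11..11...1.....1
tick 2: 1.1.1.1...1....1
tick 3: .......1...1...1
tick 4: 1.......1...1...
tick 5: .1.......1...1..
tick 6: ..1.......1...1.

..1.......1...1.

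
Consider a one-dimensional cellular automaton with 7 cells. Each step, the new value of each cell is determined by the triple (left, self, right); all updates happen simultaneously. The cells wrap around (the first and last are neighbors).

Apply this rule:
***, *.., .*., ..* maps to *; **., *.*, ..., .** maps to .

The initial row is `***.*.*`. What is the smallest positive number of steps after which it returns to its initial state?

7

**..*..
..*****
**.***.
....*..
...***.
..*.*.*
***.*.*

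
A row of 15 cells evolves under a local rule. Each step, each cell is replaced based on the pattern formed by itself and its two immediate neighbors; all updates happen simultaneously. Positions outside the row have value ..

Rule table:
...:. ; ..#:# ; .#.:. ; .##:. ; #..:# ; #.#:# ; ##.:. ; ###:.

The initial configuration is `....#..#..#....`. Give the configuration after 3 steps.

.#.#.##.##.#.#.

...#.##.##.#...
..#.#..#..#.#..
.#.#.##.##.#.#.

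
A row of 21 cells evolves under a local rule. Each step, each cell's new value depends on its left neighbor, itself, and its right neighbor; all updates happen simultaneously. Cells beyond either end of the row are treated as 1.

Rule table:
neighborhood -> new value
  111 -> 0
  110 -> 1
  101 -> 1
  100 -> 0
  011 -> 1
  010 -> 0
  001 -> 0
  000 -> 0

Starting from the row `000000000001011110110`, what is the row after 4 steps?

000000000000110011111
000000000000110010000
000000000000110000000
000000000000110000000

000000000000110000000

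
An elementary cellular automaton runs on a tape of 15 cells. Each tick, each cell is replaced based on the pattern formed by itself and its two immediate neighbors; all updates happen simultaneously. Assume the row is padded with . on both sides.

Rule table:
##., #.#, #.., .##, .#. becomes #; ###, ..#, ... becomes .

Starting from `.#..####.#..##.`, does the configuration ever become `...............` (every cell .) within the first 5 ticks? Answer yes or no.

no

.##.#..####.###
.#####.#..###.#
.#...####.#.###
.##..#..#####.#
.###.##.#...###
tick 5 is .###.##.#...###, still not uniform .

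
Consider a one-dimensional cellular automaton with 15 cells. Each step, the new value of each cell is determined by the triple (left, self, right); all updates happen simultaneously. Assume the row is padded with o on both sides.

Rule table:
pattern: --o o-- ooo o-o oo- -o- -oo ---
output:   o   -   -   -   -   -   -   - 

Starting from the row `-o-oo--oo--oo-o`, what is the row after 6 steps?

-o---o----o--o-

step 1: ------o---o----
step 2: -----o---o----o
step 3: ----o---o----o-
step 4: ---o---o----o--
step 5: --o---o----o--o
step 6: -o---o----o--o-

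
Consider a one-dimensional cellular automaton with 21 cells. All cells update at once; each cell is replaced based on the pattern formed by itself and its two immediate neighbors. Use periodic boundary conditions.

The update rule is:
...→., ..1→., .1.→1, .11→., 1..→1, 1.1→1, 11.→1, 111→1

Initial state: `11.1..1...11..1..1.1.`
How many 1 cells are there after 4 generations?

14

generation 1: .1111.11...11.11.1111
generation 2: 1.1111.11...11.11.111
generation 3: 11.1111.11...11.11.11
generation 4: 111.1111.11...11.11.1
count of 1: 14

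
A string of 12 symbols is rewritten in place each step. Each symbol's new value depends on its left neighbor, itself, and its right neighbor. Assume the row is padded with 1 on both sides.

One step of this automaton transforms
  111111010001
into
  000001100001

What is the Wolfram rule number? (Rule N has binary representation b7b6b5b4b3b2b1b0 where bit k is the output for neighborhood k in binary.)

position 0: 111 → 0  (bit 7 = 0)
position 5: 110 → 1  (bit 6 = 1)
position 6: 101 → 1  (bit 5 = 1)
position 8: 100 → 0  (bit 4 = 0)
position 11: 011 → 1  (bit 3 = 1)
position 7: 010 → 0  (bit 2 = 0)
position 10: 001 → 0  (bit 1 = 0)
position 9: 000 → 0  (bit 0 = 0)
bits b7..b0 = 01101000 = 104

104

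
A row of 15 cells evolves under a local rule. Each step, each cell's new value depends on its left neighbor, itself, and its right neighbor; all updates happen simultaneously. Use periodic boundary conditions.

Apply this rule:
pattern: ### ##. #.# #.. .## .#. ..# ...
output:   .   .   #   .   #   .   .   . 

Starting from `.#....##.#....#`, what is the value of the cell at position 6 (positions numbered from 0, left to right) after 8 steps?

.

step 1: #.....#.#......
step 2: .......#.......
step 3: ...............
step 4: ...............  (fixed point — unchanged through step 8)
position 6 holds .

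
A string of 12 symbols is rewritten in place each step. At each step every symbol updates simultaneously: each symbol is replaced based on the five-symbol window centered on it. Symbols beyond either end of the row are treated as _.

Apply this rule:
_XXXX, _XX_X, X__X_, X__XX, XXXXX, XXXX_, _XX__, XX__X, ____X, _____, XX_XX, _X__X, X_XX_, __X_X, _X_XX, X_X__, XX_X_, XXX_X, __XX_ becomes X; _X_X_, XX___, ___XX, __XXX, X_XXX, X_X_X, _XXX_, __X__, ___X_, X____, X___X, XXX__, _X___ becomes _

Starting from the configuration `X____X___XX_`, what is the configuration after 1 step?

___X_____XX_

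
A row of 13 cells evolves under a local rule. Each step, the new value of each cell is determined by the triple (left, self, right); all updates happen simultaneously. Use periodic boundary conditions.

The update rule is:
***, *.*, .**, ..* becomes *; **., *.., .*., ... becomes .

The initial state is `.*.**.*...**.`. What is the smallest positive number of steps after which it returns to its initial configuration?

*.**.*...**..
.**.*...**..*
**.*...**..*.
*.*...**..*.*
.*...**..*.**
*...**..*.**.
...**..*.**.*
..**..*.**.*.
.**..*.**.*..
**..*.**.*...
*..*.**.*...*
..*.**.*...**
.*.**.*...**.

13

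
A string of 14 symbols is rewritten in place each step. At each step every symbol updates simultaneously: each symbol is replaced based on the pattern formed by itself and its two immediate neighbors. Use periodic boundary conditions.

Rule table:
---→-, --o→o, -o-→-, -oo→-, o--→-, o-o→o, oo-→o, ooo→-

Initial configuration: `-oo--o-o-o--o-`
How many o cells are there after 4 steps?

6

o-o-o-o-o--o--
-o-o-o-o--o--o
o-o-o-o--o--o-
-o-o-o--o--o-o
count of o: 6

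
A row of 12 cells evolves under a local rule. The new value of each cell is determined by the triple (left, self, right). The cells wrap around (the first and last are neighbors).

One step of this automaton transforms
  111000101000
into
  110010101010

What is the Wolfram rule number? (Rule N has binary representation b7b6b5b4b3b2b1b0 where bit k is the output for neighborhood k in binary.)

141

position 1: 111 → 1  (bit 7 = 1)
position 2: 110 → 0  (bit 6 = 0)
position 7: 101 → 0  (bit 5 = 0)
position 3: 100 → 0  (bit 4 = 0)
position 0: 011 → 1  (bit 3 = 1)
position 6: 010 → 1  (bit 2 = 1)
position 5: 001 → 0  (bit 1 = 0)
position 4: 000 → 1  (bit 0 = 1)
bits b7..b0 = 10001101 = 141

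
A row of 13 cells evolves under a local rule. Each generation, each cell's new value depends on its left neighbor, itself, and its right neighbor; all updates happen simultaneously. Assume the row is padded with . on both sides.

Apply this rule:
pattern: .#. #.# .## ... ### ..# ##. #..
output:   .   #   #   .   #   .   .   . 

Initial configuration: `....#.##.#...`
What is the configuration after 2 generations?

.....#.#.....

generation 1: .....##.#....
generation 2: .....#.#.....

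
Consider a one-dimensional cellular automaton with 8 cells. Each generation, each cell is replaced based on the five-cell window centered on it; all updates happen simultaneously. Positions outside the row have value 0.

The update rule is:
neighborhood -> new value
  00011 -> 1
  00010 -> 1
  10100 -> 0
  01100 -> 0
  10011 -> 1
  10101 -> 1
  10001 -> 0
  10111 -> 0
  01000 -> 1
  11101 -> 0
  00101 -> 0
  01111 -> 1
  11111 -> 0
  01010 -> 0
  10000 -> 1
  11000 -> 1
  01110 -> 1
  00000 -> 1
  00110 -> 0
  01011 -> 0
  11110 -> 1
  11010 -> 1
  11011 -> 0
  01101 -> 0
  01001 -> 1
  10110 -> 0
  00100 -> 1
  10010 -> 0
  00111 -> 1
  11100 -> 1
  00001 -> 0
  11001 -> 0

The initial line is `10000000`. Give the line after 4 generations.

11111111
11000011
00110100
01001011

01001011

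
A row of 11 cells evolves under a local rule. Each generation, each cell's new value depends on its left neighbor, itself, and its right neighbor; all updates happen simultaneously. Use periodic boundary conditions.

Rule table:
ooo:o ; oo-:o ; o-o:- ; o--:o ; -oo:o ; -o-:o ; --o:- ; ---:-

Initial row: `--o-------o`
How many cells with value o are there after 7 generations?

o-oo------o
o-ooo-----o
o-oooo----o
o-ooooo---o
o-oooooo--o
o-ooooooo-o
o-ooooooo-o
count of o: 9

9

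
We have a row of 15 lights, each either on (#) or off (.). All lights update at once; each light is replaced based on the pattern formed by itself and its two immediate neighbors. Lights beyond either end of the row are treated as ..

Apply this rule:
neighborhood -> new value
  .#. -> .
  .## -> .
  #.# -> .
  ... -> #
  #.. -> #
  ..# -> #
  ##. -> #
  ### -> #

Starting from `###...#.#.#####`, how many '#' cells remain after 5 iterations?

10

.#####.....####
#.#########.###
...########..##
###.#########.#
.##..########..
count of #: 10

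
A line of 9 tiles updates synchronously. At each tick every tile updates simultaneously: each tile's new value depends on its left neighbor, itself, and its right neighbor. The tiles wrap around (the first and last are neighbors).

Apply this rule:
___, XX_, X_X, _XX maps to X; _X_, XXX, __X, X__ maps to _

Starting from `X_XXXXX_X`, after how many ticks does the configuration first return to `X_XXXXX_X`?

XXX___XXX
__X_X_X__
X__X_X__X
X___X___X
X_X___X_X
XX__X__XX
_X_____X_
___XXX___
XX_X_X_XX
_XX_X_XX_
_XXX_XXX_
_X_XXX_X_
__XX_XX__
X_XXXXX_X

14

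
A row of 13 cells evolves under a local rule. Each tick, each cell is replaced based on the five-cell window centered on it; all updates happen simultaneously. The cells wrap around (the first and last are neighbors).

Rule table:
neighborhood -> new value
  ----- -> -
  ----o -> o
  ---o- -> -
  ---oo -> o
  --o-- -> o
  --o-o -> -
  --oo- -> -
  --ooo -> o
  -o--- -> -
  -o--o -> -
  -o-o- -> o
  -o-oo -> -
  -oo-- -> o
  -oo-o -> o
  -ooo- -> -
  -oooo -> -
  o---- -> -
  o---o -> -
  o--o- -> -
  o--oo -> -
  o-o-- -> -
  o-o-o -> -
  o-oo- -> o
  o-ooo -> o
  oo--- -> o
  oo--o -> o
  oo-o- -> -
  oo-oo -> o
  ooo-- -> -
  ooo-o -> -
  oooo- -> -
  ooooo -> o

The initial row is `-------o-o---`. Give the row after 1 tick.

-----o--o----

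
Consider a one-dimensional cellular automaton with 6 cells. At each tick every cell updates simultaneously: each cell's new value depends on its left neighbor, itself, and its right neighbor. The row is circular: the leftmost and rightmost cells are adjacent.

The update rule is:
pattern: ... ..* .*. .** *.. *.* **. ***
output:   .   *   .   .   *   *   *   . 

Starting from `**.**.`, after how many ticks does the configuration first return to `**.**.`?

.**.**
*.**.*
**.**.

3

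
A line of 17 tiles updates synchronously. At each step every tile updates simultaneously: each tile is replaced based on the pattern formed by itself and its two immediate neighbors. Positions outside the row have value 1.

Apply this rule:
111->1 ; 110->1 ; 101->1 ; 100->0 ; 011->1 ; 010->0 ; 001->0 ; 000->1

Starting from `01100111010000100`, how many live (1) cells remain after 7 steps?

13

11100111100110000
11100111100110110
11100111100111111
11100111100111111  (fixed point — unchanged through step 7)
count of 1: 13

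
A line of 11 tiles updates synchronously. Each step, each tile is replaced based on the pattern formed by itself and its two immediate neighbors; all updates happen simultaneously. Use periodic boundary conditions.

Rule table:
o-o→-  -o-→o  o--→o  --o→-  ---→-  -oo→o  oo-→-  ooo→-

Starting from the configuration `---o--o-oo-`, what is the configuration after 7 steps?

-o-oo-o-o-o

---oo-o-o-o
o--o--o-o-o
-o-oo-o-o-o
-o-o--o-o-o
-o-oo-o-o-o  (repeats step 3; period 2)
step 7: -o-oo-o-o-o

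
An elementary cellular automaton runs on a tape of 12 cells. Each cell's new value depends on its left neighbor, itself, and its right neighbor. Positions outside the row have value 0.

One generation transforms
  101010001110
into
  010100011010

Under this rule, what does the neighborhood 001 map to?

At position 7 the neighborhood is 001; the next row has 1 there.

1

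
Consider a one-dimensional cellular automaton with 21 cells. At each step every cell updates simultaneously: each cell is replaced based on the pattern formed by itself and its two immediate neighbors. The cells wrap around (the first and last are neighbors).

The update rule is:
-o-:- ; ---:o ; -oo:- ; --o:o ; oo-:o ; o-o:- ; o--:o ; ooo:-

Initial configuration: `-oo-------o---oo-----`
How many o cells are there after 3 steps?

o-oooooooo-ooo-oooooo
o--------o---o-------
-oooooooo-ooo-ooooooo
count of o: 18

18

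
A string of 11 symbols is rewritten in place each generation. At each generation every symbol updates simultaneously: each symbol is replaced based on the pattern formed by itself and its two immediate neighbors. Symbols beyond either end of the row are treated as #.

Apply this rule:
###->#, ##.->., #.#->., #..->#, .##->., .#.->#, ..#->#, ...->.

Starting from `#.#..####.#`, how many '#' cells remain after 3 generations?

generation 1: ..###.##...
generation 2: ##.#....#.#
generation 3: #..##..##..
count of #: 5

5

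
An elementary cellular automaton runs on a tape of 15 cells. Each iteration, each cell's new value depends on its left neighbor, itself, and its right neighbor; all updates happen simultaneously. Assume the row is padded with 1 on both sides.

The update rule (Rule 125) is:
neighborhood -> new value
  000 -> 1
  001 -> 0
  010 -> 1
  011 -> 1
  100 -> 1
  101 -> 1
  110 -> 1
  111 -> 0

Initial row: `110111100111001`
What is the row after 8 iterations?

iteration 1: 011100110101101
iteration 2: 110110111111111
iteration 3: 011111100000000
iteration 4: 110000111111110
iteration 5: 011110100000011
iteration 6: 110011111111010
iteration 7: 011010000001111
iteration 8: 111111111101000

111111111101000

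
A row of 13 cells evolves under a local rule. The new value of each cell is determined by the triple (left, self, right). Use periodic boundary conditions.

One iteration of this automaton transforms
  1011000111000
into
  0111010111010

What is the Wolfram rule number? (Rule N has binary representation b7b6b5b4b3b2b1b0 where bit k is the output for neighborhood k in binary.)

233

position 8: 111 → 1  (bit 7 = 1)
position 3: 110 → 1  (bit 6 = 1)
position 1: 101 → 1  (bit 5 = 1)
position 4: 100 → 0  (bit 4 = 0)
position 2: 011 → 1  (bit 3 = 1)
position 0: 010 → 0  (bit 2 = 0)
position 6: 001 → 0  (bit 1 = 0)
position 5: 000 → 1  (bit 0 = 1)
bits b7..b0 = 11101001 = 233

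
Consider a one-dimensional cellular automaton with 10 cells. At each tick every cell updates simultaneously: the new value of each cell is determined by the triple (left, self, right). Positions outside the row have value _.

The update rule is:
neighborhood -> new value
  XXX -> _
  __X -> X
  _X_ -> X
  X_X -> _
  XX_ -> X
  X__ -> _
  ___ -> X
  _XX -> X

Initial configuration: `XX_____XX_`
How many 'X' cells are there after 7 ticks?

tick 1: XX_XXXXXX_
tick 2: XX_X____X_
tick 3: XX_X_XXXX_
tick 4: XX_X_X__X_
tick 5: XX_X_X_XX_
tick 6: XX_X_X_XX_  (fixed point — unchanged through tick 7)
count of X: 6

6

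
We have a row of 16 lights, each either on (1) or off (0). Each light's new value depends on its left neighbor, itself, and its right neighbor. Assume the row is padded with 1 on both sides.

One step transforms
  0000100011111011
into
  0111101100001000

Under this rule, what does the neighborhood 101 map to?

0

At position 13 the neighborhood is 101; the next row has 0 there.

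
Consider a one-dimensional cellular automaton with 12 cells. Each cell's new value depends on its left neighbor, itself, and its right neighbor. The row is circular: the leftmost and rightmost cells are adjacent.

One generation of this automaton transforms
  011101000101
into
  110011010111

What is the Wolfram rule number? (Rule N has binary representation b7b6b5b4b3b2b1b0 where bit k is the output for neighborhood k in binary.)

position 2: 111 → 0  (bit 7 = 0)
position 3: 110 → 0  (bit 6 = 0)
position 0: 101 → 1  (bit 5 = 1)
position 6: 100 → 0  (bit 4 = 0)
position 1: 011 → 1  (bit 3 = 1)
position 5: 010 → 1  (bit 2 = 1)
position 8: 001 → 0  (bit 1 = 0)
position 7: 000 → 1  (bit 0 = 1)
bits b7..b0 = 00101101 = 45

45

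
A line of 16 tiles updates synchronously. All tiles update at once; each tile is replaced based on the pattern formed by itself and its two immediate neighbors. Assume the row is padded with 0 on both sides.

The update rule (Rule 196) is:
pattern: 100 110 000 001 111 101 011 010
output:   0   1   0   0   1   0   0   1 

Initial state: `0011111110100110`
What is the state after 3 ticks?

0000011110100010

tick 1: 0001111110100010
tick 2: 0000111110100010
tick 3: 0000011110100010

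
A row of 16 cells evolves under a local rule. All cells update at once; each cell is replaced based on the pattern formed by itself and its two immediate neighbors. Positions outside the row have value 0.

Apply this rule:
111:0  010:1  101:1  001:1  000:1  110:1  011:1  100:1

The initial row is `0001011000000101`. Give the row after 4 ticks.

1000000000000001

1111111111111111
1000000000000001
1111111111111111  (repeats tick 1; period 2)
tick 4: 1000000000000001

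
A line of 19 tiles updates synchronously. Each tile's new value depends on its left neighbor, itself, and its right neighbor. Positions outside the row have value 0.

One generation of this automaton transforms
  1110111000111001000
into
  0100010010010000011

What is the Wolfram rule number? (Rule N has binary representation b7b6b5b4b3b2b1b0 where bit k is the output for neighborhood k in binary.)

position 1: 111 → 1  (bit 7 = 1)
position 2: 110 → 0  (bit 6 = 0)
position 3: 101 → 0  (bit 5 = 0)
position 7: 100 → 0  (bit 4 = 0)
position 0: 011 → 0  (bit 3 = 0)
position 15: 010 → 0  (bit 2 = 0)
position 9: 001 → 0  (bit 1 = 0)
position 8: 000 → 1  (bit 0 = 1)
bits b7..b0 = 10000001 = 129

129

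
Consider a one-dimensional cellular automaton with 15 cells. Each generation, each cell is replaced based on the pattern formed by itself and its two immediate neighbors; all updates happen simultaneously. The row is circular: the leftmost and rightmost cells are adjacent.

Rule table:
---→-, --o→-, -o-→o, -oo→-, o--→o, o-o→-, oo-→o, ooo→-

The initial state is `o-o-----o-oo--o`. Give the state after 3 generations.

oo--oo---oo--o-

generation 1: o-oo----o--oo--
generation 2: o--oo---oo--oo-
generation 3: oo--oo---oo--o-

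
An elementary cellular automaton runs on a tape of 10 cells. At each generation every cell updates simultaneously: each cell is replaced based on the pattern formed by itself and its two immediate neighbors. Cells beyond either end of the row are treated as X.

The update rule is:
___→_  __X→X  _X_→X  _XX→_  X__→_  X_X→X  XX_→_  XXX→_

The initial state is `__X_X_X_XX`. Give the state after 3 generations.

_XXXXXXX__
X________X
________X_

________X_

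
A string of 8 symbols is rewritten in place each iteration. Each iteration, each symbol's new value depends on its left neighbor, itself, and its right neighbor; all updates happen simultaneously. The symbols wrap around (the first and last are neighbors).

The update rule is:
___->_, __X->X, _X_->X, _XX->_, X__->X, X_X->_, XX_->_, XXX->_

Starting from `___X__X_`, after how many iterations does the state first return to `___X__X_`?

__XXXXXX
XX______
__X____X
XXXX__XX
____XX__
___X__X_

6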